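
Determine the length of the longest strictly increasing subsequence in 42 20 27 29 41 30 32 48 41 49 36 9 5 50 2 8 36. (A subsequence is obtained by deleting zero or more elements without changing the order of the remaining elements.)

Scanning left to right, the best length ending at each element is: 42→1, 20→1, 27→2, 29→3, 41→4, 30→4, 32→5, 48→6, 41→6, 49→7, 36→6, 9→1, 5→1, 50→8, 2→1, 8→2, 36→6.
So the longest increasing subsequence has length 8, e.g. 20, 27, 29, 30, 32, 48, 49, 50.

8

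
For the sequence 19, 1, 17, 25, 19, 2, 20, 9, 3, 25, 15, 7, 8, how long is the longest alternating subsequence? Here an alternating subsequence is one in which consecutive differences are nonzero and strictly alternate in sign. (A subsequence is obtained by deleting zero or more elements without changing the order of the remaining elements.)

Track the best alternating length ending on an up-step vs a down-step at each position: up/down = 1/1, 1/2, 3/2, 3/1, 3/4, 3/4, 5/4, 5/6, 5/6, 7/1, 7/8, 7/8, 9/8.
The maximum over both is 9; one such subsequence is 19, 1, 25, 19, 20, 9, 25, 7, 8.

9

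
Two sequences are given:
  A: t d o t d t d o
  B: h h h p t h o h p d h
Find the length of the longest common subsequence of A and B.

Backtracking the LCS table gives one alignment: t (A1,B5) → o (A3,B7) → d (A5,B10).
So the longest common subsequence has length 3.

3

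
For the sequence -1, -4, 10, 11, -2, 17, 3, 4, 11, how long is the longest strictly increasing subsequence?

5

Scanning left to right, the best length ending at each element is: -1→1, -4→1, 10→2, 11→3, -2→2, 17→4, 3→3, 4→4, 11→5.
So the longest increasing subsequence has length 5, e.g. -4, -2, 3, 4, 11.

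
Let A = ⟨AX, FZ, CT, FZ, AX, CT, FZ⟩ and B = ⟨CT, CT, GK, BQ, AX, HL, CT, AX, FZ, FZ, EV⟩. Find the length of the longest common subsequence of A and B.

A longest common subsequence is AX, CT, FZ, FZ (length 4); the LCS DP confirms no longer common subsequence exists.

4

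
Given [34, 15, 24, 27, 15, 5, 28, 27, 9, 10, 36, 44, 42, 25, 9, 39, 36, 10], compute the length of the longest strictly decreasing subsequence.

5

Scanning left to right, the best length ending at each element is: 34→1, 15→2, 24→2, 27→2, 15→3, 5→4, 28→2, 27→3, 9→4, 10→4, 36→1, 44→1, 42→2, 25→4, 9→5, 39→3, 36→4, 10→5.
So the longest decreasing subsequence has length 5, e.g. 34, 24, 15, 10, 9.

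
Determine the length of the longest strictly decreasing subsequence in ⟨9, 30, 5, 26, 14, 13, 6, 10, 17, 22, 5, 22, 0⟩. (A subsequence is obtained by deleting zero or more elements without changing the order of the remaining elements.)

7

One longest decreasing subsequence is 30, 26, 14, 13, 6, 5, 0 (positions 2,4,5,6,7,11,13), of length 7; no longer one exists.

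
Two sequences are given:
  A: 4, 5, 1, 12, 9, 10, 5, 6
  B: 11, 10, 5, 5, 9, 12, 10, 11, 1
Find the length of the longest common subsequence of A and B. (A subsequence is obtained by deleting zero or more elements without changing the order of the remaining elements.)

A longest common subsequence is 5, 12, 10 (length 3); the LCS DP confirms no longer common subsequence exists.

3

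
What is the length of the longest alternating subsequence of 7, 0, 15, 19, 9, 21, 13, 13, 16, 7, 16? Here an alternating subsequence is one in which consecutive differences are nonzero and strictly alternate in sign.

Track the best alternating length ending on an up-step vs a down-step at each position: up/down = 1/1, 1/2, 3/1, 3/1, 3/4, 5/1, 5/6, 5/6, 7/6, 3/8, 9/6.
The maximum over both is 9; one such subsequence is 7, 0, 15, 9, 21, 13, 16, 7, 16.

9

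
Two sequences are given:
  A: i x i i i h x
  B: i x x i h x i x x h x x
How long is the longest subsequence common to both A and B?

6

A longest common subsequence is ixiihx (length 6); the LCS DP confirms no longer common subsequence exists.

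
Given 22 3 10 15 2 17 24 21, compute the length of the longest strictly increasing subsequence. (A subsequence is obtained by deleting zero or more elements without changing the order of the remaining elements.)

Scanning left to right, the best length ending at each element is: 22→1, 3→1, 10→2, 15→3, 2→1, 17→4, 24→5, 21→5.
So the longest increasing subsequence has length 5, e.g. 3, 10, 15, 17, 24.

5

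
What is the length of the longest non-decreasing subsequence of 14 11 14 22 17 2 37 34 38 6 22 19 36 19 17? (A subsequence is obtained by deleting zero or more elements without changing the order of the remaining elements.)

5

One longest non-decreasing subsequence is 14, 14, 22, 37, 38 (positions 1,3,4,7,9), of length 5; no longer one exists.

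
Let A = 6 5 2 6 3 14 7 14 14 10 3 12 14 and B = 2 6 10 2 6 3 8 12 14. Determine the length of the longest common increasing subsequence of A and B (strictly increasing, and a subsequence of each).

5

A longest common strictly increasing subsequence is 2, 6, 10, 12, 14 (length 5); it appears in order in both A and B, and no longer such subsequence exists.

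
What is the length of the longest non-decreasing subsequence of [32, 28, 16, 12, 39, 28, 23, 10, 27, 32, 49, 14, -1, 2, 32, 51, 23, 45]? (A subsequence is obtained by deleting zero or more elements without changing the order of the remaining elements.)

One longest non-decreasing subsequence is 16, 23, 27, 32, 49, 51 (positions 3,7,9,10,11,16), of length 6; no longer one exists.

6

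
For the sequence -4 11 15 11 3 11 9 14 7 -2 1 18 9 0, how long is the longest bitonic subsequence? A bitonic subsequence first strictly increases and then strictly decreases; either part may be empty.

8

Let inc[i] be the LIS ending at i and dec[i] the longest strictly decreasing subsequence starting at i. inc = [1, 2, 3, 2, 2, 3, 3, 4, 3, 2, 3, 5, 4, 3], dec = [1, 5, 6, 5, 3, 5, 4, 4, 3, 1, 2, 3, 2, 1].
max_i inc[i]+dec[i]−1 = 8, with one witness -4, 11, 15, 11, 9, 7, 1, 0.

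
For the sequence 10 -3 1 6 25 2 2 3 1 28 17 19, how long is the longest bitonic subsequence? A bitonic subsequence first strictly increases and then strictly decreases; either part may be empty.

Let inc[i] be the LIS ending at i and dec[i] the longest strictly decreasing subsequence starting at i. inc = [1, 1, 2, 3, 4, 3, 3, 4, 2, 5, 5, 6], dec = [4, 1, 1, 3, 3, 2, 2, 2, 1, 2, 1, 1].
max_i inc[i]+dec[i]−1 = 6, with one witness -3, 1, 6, 25, 3, 1.

6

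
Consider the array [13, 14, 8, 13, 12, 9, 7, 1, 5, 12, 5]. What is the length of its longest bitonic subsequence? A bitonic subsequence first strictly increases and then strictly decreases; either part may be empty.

7

One longest bitonic subsequence is 13, 14, 13, 12, 9, 7, 5 (positions 1,2,4,5,6,7,11): it rises to 14 then falls. Length 7 is optimal.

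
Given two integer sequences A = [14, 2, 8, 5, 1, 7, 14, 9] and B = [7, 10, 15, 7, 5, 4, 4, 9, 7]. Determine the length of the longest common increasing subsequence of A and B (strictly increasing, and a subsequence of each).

A longest common strictly increasing subsequence is 7, 9 (length 2); it appears in order in both A and B, and no longer such subsequence exists.

2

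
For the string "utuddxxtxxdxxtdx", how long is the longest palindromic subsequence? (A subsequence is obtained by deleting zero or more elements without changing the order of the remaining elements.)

9

One longest palindromic subsequence is xtxxdxxtx (positions 6,8,9,10,11,12,13,14,16); it reads the same forward and backward, and the interval DP gives dp[1][16] = 9.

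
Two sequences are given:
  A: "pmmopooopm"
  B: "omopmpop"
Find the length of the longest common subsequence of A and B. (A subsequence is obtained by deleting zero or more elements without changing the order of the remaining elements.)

5

A longest common subsequence is pmpop (length 5); the LCS DP confirms no longer common subsequence exists.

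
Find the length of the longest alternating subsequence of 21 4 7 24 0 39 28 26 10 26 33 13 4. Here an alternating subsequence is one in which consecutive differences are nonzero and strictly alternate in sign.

8

A longest alternating subsequence is 21, 4, 7, 0, 39, 10, 26, 13 (positions 1,2,3,5,6,9,10,12); its 7 consecutive differences strictly alternate in sign, and length 8 is optimal.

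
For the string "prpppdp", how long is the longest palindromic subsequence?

One longest palindromic subsequence is ppppp (positions 1,3,4,5,7); it reads the same forward and backward, and the interval DP gives dp[1][7] = 5.

5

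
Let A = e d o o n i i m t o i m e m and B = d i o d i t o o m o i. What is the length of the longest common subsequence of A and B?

6

Backtracking the LCS table gives one alignment: d (A2,B4) → o (A3,B7) → o (A4,B8) → m (A8,B9) → o (A10,B10) → i (A11,B11).
So the longest common subsequence has length 6.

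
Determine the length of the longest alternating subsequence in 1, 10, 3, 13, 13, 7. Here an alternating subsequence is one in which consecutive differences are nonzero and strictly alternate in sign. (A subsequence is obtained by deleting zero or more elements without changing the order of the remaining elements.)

5

A longest alternating subsequence is 1, 10, 3, 13, 7 (positions 1,2,3,4,6); its 4 consecutive differences strictly alternate in sign, and length 5 is optimal.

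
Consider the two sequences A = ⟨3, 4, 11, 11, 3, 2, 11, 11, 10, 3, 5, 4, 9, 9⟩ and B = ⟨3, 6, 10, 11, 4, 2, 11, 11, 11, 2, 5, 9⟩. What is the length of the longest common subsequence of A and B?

Backtracking the LCS table gives one alignment: 3 (A1,B1) → 4 (A2,B5) → 11 (A3,B8) → 11 (A4,B9) → 2 (A6,B10) → 5 (A11,B11) → 9 (A14,B12).
So the longest common subsequence has length 7.

7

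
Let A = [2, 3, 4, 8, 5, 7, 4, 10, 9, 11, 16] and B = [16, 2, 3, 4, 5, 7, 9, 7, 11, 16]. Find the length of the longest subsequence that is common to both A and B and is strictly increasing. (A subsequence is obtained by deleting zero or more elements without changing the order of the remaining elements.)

A longest common strictly increasing subsequence is 2, 3, 4, 5, 7, 9, 11, 16 (length 8); it appears in order in both A and B, and no longer such subsequence exists.

8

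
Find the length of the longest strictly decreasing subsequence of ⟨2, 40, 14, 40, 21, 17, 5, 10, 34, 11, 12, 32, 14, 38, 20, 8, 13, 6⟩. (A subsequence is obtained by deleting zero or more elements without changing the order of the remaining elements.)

6

Let dp[i] be the longest decreasing subsequence ending at position i. Then dp = [1, 1, 2, 1, 2, 3, 4, 4, 2, 4, 4, 3, 4, 2, 4, 5, 5, 6].
The maximum is 6; one witness is 40, 21, 17, 10, 8, 6 at positions 2,5,6,8,16,18.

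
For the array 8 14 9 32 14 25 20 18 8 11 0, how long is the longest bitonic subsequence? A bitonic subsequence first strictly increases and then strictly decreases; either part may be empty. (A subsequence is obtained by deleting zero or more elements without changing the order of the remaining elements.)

8

Let inc[i] be the LIS ending at i and dec[i] the longest strictly decreasing subsequence starting at i. inc = [1, 2, 2, 3, 3, 4, 4, 4, 1, 3, 1], dec = [2, 4, 3, 6, 3, 5, 4, 3, 2, 2, 1].
max_i inc[i]+dec[i]−1 = 8, with one witness 8, 14, 32, 25, 20, 18, 11, 0.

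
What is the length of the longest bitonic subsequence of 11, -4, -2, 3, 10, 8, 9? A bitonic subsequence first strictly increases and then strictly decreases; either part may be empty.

5

One longest bitonic subsequence is -4, -2, 3, 10, 9 (positions 2,3,4,5,7): it rises to 10 then falls. Length 5 is optimal.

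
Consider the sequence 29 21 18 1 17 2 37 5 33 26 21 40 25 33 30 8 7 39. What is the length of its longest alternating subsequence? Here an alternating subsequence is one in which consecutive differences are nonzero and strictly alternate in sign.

13

Track the best alternating length ending on an up-step vs a down-step at each position: up/down = 1/1, 1/2, 1/2, 1/2, 3/2, 3/4, 5/1, 5/6, 7/6, 7/8, 7/8, 9/1, 9/10, 11/10, 11/12, 7/12, 7/12, 13/10.
The maximum over both is 13; one such subsequence is 29, 1, 17, 2, 37, 5, 33, 26, 40, 25, 33, 30, 39.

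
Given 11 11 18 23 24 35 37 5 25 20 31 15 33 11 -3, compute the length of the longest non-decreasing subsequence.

8

Let dp[i] be the longest non-decreasing subsequence ending at position i. Then dp = [1, 2, 3, 4, 5, 6, 7, 1, 6, 4, 7, 3, 8, 3, 1].
The maximum is 8; one witness is 11, 11, 18, 23, 24, 25, 31, 33 at positions 1,2,3,4,5,9,11,13.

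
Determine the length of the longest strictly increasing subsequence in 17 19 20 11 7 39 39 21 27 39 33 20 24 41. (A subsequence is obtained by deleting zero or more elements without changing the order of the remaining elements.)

Let dp[i] be the longest increasing subsequence ending at position i. Then dp = [1, 2, 3, 1, 1, 4, 4, 4, 5, 6, 6, 3, 5, 7].
The maximum is 7; one witness is 17, 19, 20, 21, 27, 39, 41 at positions 1,2,3,8,9,10,14.

7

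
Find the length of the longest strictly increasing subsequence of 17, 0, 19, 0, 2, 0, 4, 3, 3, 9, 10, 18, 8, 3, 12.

Let dp[i] be the longest increasing subsequence ending at position i. Then dp = [1, 1, 2, 1, 2, 1, 3, 3, 3, 4, 5, 6, 4, 3, 6].
The maximum is 6; one witness is 0, 2, 4, 9, 10, 18 at positions 2,5,7,10,11,12.

6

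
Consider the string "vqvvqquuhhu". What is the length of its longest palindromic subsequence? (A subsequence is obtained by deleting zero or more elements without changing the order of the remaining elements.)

4

Using dp[i][j] = 2 + dp[i+1][j−1] if the ends match, else max(dp[i+1][j], dp[i][j−1]):
dp[1][11] = 4. A witness is uhhu at positions 7,9,10,11.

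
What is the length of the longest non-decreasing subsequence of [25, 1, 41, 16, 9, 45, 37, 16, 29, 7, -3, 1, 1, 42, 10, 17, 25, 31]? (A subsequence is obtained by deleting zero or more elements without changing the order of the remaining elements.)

One longest non-decreasing subsequence is 1, 1, 1, 10, 17, 25, 31 (positions 2,12,13,15,16,17,18), of length 7; no longer one exists.

7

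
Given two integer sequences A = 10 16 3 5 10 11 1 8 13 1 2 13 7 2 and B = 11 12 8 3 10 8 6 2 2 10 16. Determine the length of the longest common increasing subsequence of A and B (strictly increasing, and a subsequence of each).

A longest common strictly increasing subsequence is 3, 10 (length 2); it appears in order in both A and B, and no longer such subsequence exists.

2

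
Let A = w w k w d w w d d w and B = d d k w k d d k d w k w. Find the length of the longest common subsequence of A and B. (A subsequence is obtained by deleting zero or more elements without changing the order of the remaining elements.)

A longest common subsequence is wkdddw (length 6); the LCS DP confirms no longer common subsequence exists.

6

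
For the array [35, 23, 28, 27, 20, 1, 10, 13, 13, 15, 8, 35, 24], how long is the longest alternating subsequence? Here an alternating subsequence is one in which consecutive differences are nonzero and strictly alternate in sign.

8

A longest alternating subsequence is 35, 23, 28, 1, 10, 8, 35, 24 (positions 1,2,3,6,7,11,12,13); its 7 consecutive differences strictly alternate in sign, and length 8 is optimal.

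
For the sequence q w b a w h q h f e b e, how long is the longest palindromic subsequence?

Using dp[i][j] = 2 + dp[i+1][j−1] if the ends match, else max(dp[i+1][j], dp[i][j−1]):
dp[1][12] = 5. A witness is bhqhb at positions 3,6,7,8,11.

5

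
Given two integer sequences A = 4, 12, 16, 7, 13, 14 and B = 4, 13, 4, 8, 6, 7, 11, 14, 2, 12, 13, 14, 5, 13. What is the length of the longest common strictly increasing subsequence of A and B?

A longest common strictly increasing subsequence is 4, 7, 13, 14 (length 4); it appears in order in both A and B, and no longer such subsequence exists.

4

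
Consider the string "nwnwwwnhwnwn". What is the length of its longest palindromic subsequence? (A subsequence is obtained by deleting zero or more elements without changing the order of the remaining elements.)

10

One longest palindromic subsequence is nwnwwwwnwn (positions 1,2,3,4,5,6,9,10,11,12); it reads the same forward and backward, and the interval DP gives dp[1][12] = 10.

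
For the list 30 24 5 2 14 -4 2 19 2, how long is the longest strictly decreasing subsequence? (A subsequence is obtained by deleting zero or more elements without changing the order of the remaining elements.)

Scanning left to right, the best length ending at each element is: 30→1, 24→2, 5→3, 2→4, 14→3, -4→5, 2→4, 19→3, 2→4.
So the longest decreasing subsequence has length 5, e.g. 30, 24, 5, 2, -4.

5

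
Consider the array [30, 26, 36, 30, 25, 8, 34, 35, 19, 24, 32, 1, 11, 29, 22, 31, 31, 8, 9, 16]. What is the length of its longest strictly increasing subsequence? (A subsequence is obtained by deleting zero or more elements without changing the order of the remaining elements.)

Scanning left to right, the best length ending at each element is: 30→1, 26→1, 36→2, 30→2, 25→1, 8→1, 34→3, 35→4, 19→2, 24→3, 32→4, 1→1, 11→2, 29→4, 22→3, 31→5, 31→5, 8→2, 9→3, 16→4.
So the longest increasing subsequence has length 5, e.g. 8, 19, 24, 29, 31.

5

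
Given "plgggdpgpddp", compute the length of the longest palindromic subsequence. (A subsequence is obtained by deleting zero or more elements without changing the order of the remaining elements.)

7

One longest palindromic subsequence is pdpgpdp (positions 1,6,7,8,9,11,12); it reads the same forward and backward, and the interval DP gives dp[1][12] = 7.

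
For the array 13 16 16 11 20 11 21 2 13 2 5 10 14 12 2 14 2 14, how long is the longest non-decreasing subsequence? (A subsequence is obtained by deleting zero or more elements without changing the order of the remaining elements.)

Let dp[i] be the longest non-decreasing subsequence ending at position i. Then dp = [1, 2, 3, 1, 4, 2, 5, 1, 3, 2, 3, 4, 5, 5, 3, 6, 4, 7].
The maximum is 7; one witness is 2, 2, 5, 10, 14, 14, 14 at positions 8,10,11,12,13,16,18.

7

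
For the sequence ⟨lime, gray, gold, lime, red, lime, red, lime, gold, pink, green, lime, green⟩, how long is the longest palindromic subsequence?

9

One longest palindromic subsequence is lime gold lime red lime red lime gold lime (positions 1,3,4,5,6,7,8,9,12); it reads the same forward and backward, and the interval DP gives dp[1][13] = 9.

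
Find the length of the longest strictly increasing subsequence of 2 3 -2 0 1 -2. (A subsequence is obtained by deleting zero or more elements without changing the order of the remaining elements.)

3

One longest increasing subsequence is -2, 0, 1 (positions 3,4,5), of length 3; no longer one exists.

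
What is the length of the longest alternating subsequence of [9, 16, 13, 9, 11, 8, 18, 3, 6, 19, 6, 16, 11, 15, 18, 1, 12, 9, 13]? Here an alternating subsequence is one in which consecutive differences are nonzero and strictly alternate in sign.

A longest alternating subsequence is 9, 16, 9, 11, 8, 18, 3, 19, 6, 16, 11, 15, 1, 12, 9, 13 (positions 1,2,4,5,6,7,8,10,11,12,13,14,16,17,18,19); its 15 consecutive differences strictly alternate in sign, and length 16 is optimal.

16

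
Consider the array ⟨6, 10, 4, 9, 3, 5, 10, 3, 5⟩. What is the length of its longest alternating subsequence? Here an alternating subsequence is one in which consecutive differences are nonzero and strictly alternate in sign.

8

Track the best alternating length ending on an up-step vs a down-step at each position: up/down = 1/1, 2/1, 1/3, 4/3, 1/5, 6/5, 6/1, 1/7, 8/7.
The maximum over both is 8; one such subsequence is 6, 10, 4, 9, 3, 5, 3, 5.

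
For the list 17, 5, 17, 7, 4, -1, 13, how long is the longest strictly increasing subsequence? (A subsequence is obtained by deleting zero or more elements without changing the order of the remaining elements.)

Let dp[i] be the longest increasing subsequence ending at position i. Then dp = [1, 1, 2, 2, 1, 1, 3].
The maximum is 3; one witness is 5, 7, 13 at positions 2,4,7.

3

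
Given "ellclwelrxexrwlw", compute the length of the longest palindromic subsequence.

9

Using dp[i][j] = 2 + dp[i+1][j−1] if the ends match, else max(dp[i+1][j], dp[i][j−1]):
dp[1][16] = 9. A witness is wlrxexrlw at positions 6,8,9,10,11,12,13,15,16.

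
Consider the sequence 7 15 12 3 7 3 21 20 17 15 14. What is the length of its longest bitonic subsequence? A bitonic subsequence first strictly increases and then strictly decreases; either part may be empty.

7

Let inc[i] be the LIS ending at i and dec[i] the longest strictly decreasing subsequence starting at i. inc = [1, 2, 2, 1, 2, 1, 3, 3, 3, 3, 3], dec = [2, 4, 3, 1, 2, 1, 5, 4, 3, 2, 1].
max_i inc[i]+dec[i]−1 = 7, with one witness 7, 15, 21, 20, 17, 15, 14.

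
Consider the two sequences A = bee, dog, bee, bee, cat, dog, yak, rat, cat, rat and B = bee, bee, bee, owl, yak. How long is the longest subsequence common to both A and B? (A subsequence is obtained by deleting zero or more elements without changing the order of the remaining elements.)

A longest common subsequence is bee, bee, bee, yak (length 4); the LCS DP confirms no longer common subsequence exists.

4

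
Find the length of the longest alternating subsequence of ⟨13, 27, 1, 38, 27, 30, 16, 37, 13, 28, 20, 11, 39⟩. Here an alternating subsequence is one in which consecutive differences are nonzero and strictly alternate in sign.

12

Track the best alternating length ending on an up-step vs a down-step at each position: up/down = 1/1, 2/1, 1/3, 4/1, 4/5, 6/5, 4/7, 8/5, 4/9, 10/9, 10/11, 4/11, 12/1.
The maximum over both is 12; one such subsequence is 13, 27, 1, 38, 27, 30, 16, 37, 13, 28, 20, 39.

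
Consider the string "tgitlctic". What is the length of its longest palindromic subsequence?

One longest palindromic subsequence is itcti (positions 3,4,6,7,8); it reads the same forward and backward, and the interval DP gives dp[1][9] = 5.

5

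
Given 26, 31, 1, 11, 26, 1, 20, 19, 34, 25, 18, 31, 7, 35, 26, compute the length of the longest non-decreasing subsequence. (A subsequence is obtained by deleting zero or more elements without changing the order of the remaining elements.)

6

Let dp[i] be the longest non-decreasing subsequence ending at position i. Then dp = [1, 2, 1, 2, 3, 2, 3, 3, 4, 4, 3, 5, 3, 6, 5].
The maximum is 6; one witness is 1, 11, 20, 25, 31, 35 at positions 3,4,7,10,12,14.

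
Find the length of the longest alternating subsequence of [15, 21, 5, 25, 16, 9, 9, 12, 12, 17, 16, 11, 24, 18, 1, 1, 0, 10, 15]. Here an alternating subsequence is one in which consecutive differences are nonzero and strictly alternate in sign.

A longest alternating subsequence is 15, 21, 5, 25, 16, 17, 16, 24, 1, 10 (positions 1,2,3,4,5,10,11,13,15,18); its 9 consecutive differences strictly alternate in sign, and length 10 is optimal.

10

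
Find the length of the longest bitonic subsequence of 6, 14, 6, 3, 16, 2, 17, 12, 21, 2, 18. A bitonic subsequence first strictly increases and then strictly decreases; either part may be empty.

6

Let inc[i] be the LIS ending at i and dec[i] the longest strictly decreasing subsequence starting at i. inc = [1, 2, 1, 1, 3, 1, 4, 2, 5, 1, 5], dec = [3, 4, 3, 2, 3, 1, 3, 2, 2, 1, 1].
max_i inc[i]+dec[i]−1 = 6, with one witness 6, 14, 16, 17, 12, 2.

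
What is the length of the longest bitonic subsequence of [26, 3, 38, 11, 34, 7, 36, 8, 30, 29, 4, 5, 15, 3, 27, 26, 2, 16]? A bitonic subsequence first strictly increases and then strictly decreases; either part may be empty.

One longest bitonic subsequence is 3, 11, 34, 36, 30, 29, 27, 26, 16 (positions 2,4,5,7,9,10,15,16,18): it rises to 36 then falls. Length 9 is optimal.

9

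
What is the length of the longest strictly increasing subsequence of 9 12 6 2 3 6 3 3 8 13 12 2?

Let dp[i] be the longest increasing subsequence ending at position i. Then dp = [1, 2, 1, 1, 2, 3, 2, 2, 4, 5, 5, 1].
The maximum is 5; one witness is 2, 3, 6, 8, 13 at positions 4,5,6,9,10.

5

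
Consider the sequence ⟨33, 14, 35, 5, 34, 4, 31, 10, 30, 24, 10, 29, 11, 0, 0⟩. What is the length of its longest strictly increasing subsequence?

Let dp[i] be the longest increasing subsequence ending at position i. Then dp = [1, 1, 2, 1, 2, 1, 2, 2, 3, 3, 2, 4, 3, 1, 1].
The maximum is 4; one witness is 5, 10, 24, 29 at positions 4,8,10,12.

4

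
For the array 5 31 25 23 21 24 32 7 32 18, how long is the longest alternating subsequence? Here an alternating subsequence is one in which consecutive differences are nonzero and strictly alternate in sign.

7

A longest alternating subsequence is 5, 31, 23, 24, 7, 32, 18 (positions 1,2,4,6,8,9,10); its 6 consecutive differences strictly alternate in sign, and length 7 is optimal.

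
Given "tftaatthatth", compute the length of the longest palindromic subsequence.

Using dp[i][j] = 2 + dp[i+1][j−1] if the ends match, else max(dp[i+1][j], dp[i][j−1]):
dp[1][12] = 8. A witness is ttattatt at positions 1,3,4,6,7,9,10,11.

8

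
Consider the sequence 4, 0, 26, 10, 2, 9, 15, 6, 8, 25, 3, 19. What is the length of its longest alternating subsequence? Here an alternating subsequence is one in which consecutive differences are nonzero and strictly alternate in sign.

9

Track the best alternating length ending on an up-step vs a down-step at each position: up/down = 1/1, 1/2, 3/1, 3/4, 3/4, 5/4, 5/4, 5/6, 7/6, 7/4, 5/8, 9/8.
The maximum over both is 9; one such subsequence is 4, 0, 26, 2, 9, 6, 8, 3, 19.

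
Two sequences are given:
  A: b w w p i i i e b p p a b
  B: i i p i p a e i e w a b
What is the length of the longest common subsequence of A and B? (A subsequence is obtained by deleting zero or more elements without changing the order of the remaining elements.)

A longest common subsequence is piieab (length 6); the LCS DP confirms no longer common subsequence exists.

6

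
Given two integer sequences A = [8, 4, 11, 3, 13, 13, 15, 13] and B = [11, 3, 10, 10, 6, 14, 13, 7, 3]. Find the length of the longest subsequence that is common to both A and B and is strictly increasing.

A longest common strictly increasing subsequence is 11, 13 (length 2); it appears in order in both A and B, and no longer such subsequence exists.

2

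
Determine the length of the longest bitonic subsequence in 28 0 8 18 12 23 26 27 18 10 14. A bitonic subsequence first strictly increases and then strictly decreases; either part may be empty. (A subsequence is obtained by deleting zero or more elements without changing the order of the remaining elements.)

8

One longest bitonic subsequence is 0, 8, 18, 23, 26, 27, 18, 14 (positions 2,3,4,6,7,8,9,11): it rises to 27 then falls. Length 8 is optimal.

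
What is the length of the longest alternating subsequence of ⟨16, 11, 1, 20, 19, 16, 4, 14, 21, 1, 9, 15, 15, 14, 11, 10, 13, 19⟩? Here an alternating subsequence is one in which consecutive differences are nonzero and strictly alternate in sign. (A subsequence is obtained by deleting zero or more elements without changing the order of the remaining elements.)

A longest alternating subsequence is 16, 11, 20, 4, 14, 1, 15, 11, 13 (positions 1,2,4,7,8,10,12,15,17); its 8 consecutive differences strictly alternate in sign, and length 9 is optimal.

9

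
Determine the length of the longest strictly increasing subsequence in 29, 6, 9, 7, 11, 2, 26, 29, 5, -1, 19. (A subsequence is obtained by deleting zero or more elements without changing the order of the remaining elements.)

Scanning left to right, the best length ending at each element is: 29→1, 6→1, 9→2, 7→2, 11→3, 2→1, 26→4, 29→5, 5→2, -1→1, 19→4.
So the longest increasing subsequence has length 5, e.g. 6, 9, 11, 26, 29.

5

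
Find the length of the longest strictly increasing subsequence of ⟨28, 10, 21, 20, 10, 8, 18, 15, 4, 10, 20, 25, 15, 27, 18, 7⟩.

5

Scanning left to right, the best length ending at each element is: 28→1, 10→1, 21→2, 20→2, 10→1, 8→1, 18→2, 15→2, 4→1, 10→2, 20→3, 25→4, 15→3, 27→5, 18→4, 7→2.
So the longest increasing subsequence has length 5, e.g. 10, 18, 20, 25, 27.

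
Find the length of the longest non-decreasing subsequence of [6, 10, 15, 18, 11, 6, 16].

4

Scanning left to right, the best length ending at each element is: 6→1, 10→2, 15→3, 18→4, 11→3, 6→2, 16→4.
So the longest non-decreasing subsequence has length 4, e.g. 6, 10, 15, 18.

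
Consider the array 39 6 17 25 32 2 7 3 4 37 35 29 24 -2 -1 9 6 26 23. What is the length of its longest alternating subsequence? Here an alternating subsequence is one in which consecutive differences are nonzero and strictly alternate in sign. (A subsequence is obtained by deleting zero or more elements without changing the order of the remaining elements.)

12

A longest alternating subsequence is 39, 6, 17, 2, 7, 3, 4, -2, 9, 6, 26, 23 (positions 1,2,3,6,7,8,9,14,16,17,18,19); its 11 consecutive differences strictly alternate in sign, and length 12 is optimal.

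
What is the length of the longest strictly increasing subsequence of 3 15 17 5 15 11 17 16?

4

Scanning left to right, the best length ending at each element is: 3→1, 15→2, 17→3, 5→2, 15→3, 11→3, 17→4, 16→4.
So the longest increasing subsequence has length 4, e.g. 3, 5, 15, 17.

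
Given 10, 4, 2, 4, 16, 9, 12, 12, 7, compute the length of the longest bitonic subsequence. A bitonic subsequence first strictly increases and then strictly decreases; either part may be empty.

5

Let inc[i] be the LIS ending at i and dec[i] the longest strictly decreasing subsequence starting at i. inc = [1, 1, 1, 2, 3, 3, 4, 4, 3], dec = [3, 2, 1, 1, 3, 2, 2, 2, 1].
max_i inc[i]+dec[i]−1 = 5, with one witness 2, 4, 16, 12, 7.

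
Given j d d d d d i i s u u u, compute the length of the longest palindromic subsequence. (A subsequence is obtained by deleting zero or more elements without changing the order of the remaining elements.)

One longest palindromic subsequence is ddddd (positions 2,3,4,5,6); it reads the same forward and backward, and the interval DP gives dp[1][12] = 5.

5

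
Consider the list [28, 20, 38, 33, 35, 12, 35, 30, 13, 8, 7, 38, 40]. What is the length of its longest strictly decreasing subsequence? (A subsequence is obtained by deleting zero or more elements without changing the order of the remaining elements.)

6

Scanning left to right, the best length ending at each element is: 28→1, 20→2, 38→1, 33→2, 35→2, 12→3, 35→2, 30→3, 13→4, 8→5, 7→6, 38→1, 40→1.
So the longest decreasing subsequence has length 6, e.g. 38, 33, 30, 13, 8, 7.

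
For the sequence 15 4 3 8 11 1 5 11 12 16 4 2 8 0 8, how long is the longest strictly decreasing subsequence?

6

Let dp[i] be the longest decreasing subsequence ending at position i. Then dp = [1, 2, 3, 2, 2, 4, 3, 2, 2, 1, 4, 5, 3, 6, 3].
The maximum is 6; one witness is 15, 8, 5, 4, 2, 0 at positions 1,4,7,11,12,14.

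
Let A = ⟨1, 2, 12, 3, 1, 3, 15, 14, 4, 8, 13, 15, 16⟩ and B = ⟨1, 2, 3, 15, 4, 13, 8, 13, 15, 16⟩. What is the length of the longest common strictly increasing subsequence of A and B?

8

For each value that appears in both, track the longest common increasing run ending there.
The best achievable length is 8; one witness is 1, 2, 3, 4, 8, 13, 15, 16 (A-positions 1,2,4,9,10,11,12,13, B-positions 1,2,3,5,7,8,9,10).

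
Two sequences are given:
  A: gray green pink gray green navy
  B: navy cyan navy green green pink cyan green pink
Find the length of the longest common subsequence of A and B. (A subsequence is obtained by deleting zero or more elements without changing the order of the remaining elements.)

Backtracking the LCS table gives one alignment: green (A2,B5) → pink (A3,B6) → green (A5,B8).
So the longest common subsequence has length 3.

3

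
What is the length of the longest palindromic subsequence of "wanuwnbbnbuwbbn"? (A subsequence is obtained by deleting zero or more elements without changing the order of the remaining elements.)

8

One longest palindromic subsequence is nwnbbnwn (positions 3,5,6,7,8,9,12,15); it reads the same forward and backward, and the interval DP gives dp[1][15] = 8.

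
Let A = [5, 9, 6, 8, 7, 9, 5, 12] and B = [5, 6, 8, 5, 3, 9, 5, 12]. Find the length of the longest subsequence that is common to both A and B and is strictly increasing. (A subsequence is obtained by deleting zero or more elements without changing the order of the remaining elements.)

For each value that appears in both, track the longest common increasing run ending there.
The best achievable length is 5; one witness is 5, 6, 8, 9, 12 (A-positions 1,3,4,6,8, B-positions 1,2,3,6,8).

5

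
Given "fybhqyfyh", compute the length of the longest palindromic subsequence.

One longest palindromic subsequence is hyfyh (positions 4,6,7,8,9); it reads the same forward and backward, and the interval DP gives dp[1][9] = 5.

5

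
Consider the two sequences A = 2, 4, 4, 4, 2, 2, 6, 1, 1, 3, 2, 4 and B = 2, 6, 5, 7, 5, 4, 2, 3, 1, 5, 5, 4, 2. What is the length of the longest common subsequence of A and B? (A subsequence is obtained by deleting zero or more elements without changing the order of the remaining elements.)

Backtracking the LCS table gives one alignment: 2 (A1,B1) → 4 (A4,B6) → 2 (A5,B7) → 1 (A8,B9) → 2 (A11,B13).
So the longest common subsequence has length 5.

5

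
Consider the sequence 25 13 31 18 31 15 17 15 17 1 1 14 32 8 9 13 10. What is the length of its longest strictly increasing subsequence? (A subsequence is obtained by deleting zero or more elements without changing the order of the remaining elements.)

4

Let dp[i] be the longest increasing subsequence ending at position i. Then dp = [1, 1, 2, 2, 3, 2, 3, 2, 3, 1, 1, 2, 4, 2, 3, 4, 4].
The maximum is 4; one witness is 13, 18, 31, 32 at positions 2,4,5,13.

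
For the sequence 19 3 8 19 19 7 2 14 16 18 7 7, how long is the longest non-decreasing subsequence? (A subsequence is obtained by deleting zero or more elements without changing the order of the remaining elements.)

5

Let dp[i] be the longest non-decreasing subsequence ending at position i. Then dp = [1, 1, 2, 3, 4, 2, 1, 3, 4, 5, 3, 4].
The maximum is 5; one witness is 3, 8, 14, 16, 18 at positions 2,3,8,9,10.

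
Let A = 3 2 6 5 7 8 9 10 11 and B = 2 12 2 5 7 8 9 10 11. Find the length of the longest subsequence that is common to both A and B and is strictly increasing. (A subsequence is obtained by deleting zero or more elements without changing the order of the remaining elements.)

A longest common strictly increasing subsequence is 2, 5, 7, 8, 9, 10, 11 (length 7); it appears in order in both A and B, and no longer such subsequence exists.

7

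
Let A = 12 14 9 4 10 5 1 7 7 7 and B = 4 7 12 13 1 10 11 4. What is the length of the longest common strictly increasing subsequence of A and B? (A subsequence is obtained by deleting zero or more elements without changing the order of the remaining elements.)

A longest common strictly increasing subsequence is 4, 7 (length 2); it appears in order in both A and B, and no longer such subsequence exists.

2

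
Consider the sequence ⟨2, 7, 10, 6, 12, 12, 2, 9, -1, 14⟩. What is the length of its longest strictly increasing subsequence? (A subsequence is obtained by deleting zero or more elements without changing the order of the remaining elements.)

5

Let dp[i] be the longest increasing subsequence ending at position i. Then dp = [1, 2, 3, 2, 4, 4, 1, 3, 1, 5].
The maximum is 5; one witness is 2, 7, 10, 12, 14 at positions 1,2,3,5,10.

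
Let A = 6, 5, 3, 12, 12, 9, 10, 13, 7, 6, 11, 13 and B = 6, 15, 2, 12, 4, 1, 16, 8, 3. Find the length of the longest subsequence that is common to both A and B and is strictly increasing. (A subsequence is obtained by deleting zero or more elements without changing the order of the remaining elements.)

For each value that appears in both, track the longest common increasing run ending there.
The best achievable length is 2; one witness is 6, 12 (A-positions 1,4, B-positions 1,4).

2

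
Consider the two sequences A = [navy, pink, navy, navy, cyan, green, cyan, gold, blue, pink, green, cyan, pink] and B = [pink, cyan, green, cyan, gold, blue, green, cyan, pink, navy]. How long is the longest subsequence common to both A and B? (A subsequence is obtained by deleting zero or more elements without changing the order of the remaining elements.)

Backtracking the LCS table gives one alignment: pink (A2,B1) → cyan (A5,B2) → green (A6,B3) → cyan (A7,B4) → gold (A8,B5) → blue (A9,B6) → green (A11,B7) → cyan (A12,B8) → pink (A13,B9).
So the longest common subsequence has length 9.

9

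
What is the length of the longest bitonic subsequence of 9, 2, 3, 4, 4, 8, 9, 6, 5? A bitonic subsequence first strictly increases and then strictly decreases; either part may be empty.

7

Let inc[i] be the LIS ending at i and dec[i] the longest strictly decreasing subsequence starting at i. inc = [1, 1, 2, 3, 3, 4, 5, 4, 4], dec = [4, 1, 1, 1, 1, 3, 3, 2, 1].
max_i inc[i]+dec[i]−1 = 7, with one witness 2, 3, 4, 8, 9, 6, 5.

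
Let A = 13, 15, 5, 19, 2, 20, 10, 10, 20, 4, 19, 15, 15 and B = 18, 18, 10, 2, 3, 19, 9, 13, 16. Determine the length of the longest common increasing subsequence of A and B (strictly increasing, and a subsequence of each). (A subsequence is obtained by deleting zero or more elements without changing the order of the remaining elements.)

For each value that appears in both, track the longest common increasing run ending there.
The best achievable length is 2; one witness is 10, 19 (A-positions 7,11, B-positions 3,6).

2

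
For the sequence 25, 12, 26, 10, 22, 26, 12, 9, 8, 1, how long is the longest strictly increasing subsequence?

Scanning left to right, the best length ending at each element is: 25→1, 12→1, 26→2, 10→1, 22→2, 26→3, 12→2, 9→1, 8→1, 1→1.
So the longest increasing subsequence has length 3, e.g. 12, 22, 26.

3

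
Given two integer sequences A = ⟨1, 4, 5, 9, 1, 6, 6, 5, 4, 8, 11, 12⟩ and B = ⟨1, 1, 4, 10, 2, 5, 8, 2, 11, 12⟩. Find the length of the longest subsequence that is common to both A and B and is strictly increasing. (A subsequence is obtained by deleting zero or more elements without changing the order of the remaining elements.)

6

A longest common strictly increasing subsequence is 1, 4, 5, 8, 11, 12 (length 6); it appears in order in both A and B, and no longer such subsequence exists.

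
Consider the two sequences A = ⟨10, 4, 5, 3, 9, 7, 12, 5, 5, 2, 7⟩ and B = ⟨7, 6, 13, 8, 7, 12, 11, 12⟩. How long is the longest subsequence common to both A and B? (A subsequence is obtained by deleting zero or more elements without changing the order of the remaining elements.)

2

A longest common subsequence is 7, 12 (length 2); the LCS DP confirms no longer common subsequence exists.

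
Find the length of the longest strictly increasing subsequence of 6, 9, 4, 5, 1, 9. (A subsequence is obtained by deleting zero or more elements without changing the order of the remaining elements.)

Scanning left to right, the best length ending at each element is: 6→1, 9→2, 4→1, 5→2, 1→1, 9→3.
So the longest increasing subsequence has length 3, e.g. 4, 5, 9.

3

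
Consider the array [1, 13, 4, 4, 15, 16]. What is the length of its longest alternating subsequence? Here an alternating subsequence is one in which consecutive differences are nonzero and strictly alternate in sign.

4

Track the best alternating length ending on an up-step vs a down-step at each position: up/down = 1/1, 2/1, 2/3, 2/3, 4/1, 4/1.
The maximum over both is 4; one such subsequence is 1, 13, 4, 15.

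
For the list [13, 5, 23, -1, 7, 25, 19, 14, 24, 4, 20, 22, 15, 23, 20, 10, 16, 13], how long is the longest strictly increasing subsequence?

6

One longest increasing subsequence is 5, 7, 19, 20, 22, 23 (positions 2,5,7,11,12,14), of length 6; no longer one exists.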